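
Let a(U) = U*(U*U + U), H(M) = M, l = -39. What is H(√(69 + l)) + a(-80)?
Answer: -505600 + √30 ≈ -5.0559e+5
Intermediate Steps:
a(U) = U*(U + U²) (a(U) = U*(U² + U) = U*(U + U²))
H(√(69 + l)) + a(-80) = √(69 - 39) + (-80)²*(1 - 80) = √30 + 6400*(-79) = √30 - 505600 = -505600 + √30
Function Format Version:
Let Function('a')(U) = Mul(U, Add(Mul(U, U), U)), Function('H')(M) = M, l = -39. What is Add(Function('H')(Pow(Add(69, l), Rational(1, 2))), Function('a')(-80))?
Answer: Add(-505600, Pow(30, Rational(1, 2))) ≈ -5.0559e+5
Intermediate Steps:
Function('a')(U) = Mul(U, Add(U, Pow(U, 2))) (Function('a')(U) = Mul(U, Add(Pow(U, 2), U)) = Mul(U, Add(U, Pow(U, 2))))
Add(Function('H')(Pow(Add(69, l), Rational(1, 2))), Function('a')(-80)) = Add(Pow(Add(69, -39), Rational(1, 2)), Mul(Pow(-80, 2), Add(1, -80))) = Add(Pow(30, Rational(1, 2)), Mul(6400, -79)) = Add(Pow(30, Rational(1, 2)), -505600) = Add(-505600, Pow(30, Rational(1, 2)))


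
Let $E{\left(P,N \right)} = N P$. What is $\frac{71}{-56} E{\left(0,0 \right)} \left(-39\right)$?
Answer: $0$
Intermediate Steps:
$\frac{71}{-56} E{\left(0,0 \right)} \left(-39\right) = \frac{71}{-56} \cdot 0 \cdot 0 \left(-39\right) = 71 \left(- \frac{1}{56}\right) 0 \left(-39\right) = \left(- \frac{71}{56}\right) 0 \left(-39\right) = 0 \left(-39\right) = 0$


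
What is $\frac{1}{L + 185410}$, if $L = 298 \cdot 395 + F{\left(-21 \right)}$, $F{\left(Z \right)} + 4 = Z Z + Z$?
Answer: $\frac{1}{303536} \approx 3.2945 \cdot 10^{-6}$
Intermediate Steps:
$F{\left(Z \right)} = -4 + Z + Z^{2}$ ($F{\left(Z \right)} = -4 + \left(Z Z + Z\right) = -4 + \left(Z^{2} + Z\right) = -4 + \left(Z + Z^{2}\right) = -4 + Z + Z^{2}$)
$L = 118126$ ($L = 298 \cdot 395 - \left(25 - 441\right) = 117710 - -416 = 117710 + 416 = 118126$)
$\frac{1}{L + 185410} = \frac{1}{118126 + 185410} = \frac{1}{303536}$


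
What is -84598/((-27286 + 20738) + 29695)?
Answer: -84598/23147 ≈ -3.6548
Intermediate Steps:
-84598/((-27286 + 20738) + 29695) = -84598/(-6548 + 29695) = -84598/23147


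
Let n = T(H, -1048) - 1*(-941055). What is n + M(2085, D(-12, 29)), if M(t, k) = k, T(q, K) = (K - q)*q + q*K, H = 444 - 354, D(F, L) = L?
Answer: 744344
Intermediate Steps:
H = 90
T(q, K) = K*q + q*(K - q) (T(q, K) = q*(K - q) + K*q = K*q + q*(K - q))
n = 744315 (n = 90*(-1*90 + 2*(-1048)) - 1*(-941055) = 90*(-90 - 2096) + 941055 = 90*(-2186) + 941055 = -196740 + 941055 = 744315)
n + M(2085, D(-12, 29)) = 744315 + 29 = 744344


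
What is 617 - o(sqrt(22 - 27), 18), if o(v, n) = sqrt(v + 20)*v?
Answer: 617 - I*sqrt(5)*sqrt(20 + I*sqrt(5)) ≈ 617.56 - 10.016*I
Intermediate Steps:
o(v, n) = v*sqrt(20 + v) (o(v, n) = sqrt(20 + v)*v = v*sqrt(20 + v))
617 - o(sqrt(22 - 27), 18) = 617 - sqrt(22 - 27)*sqrt(20 + sqrt(22 - 27)) = 617 - sqrt(-5)*sqrt(20 + sqrt(-5)) = 617 - I*sqrt(5)*sqrt(20 + I*sqrt(5))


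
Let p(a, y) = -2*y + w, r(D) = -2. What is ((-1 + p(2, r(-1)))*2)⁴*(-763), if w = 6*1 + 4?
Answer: -348672688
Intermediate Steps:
w = 10 (w = 6 + 4 = 10)
p(a, y) = 10 - 2*y (p(a, y) = -2*y + 10 = 10 - 2*y)
((-1 + p(2, r(-1)))*2)⁴*(-763) = ((-1 + (10 - 2*(-2)))*2)⁴*(-763) = ((-1 + (10 + 4))*2)⁴*(-763) = ((-1 + 14)*2)⁴*(-763) = (13*2)⁴*(-763) = 26⁴*(-763) = 456976*(-763) = -348672688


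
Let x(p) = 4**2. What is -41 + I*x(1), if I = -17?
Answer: -313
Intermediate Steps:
x(p) = 16
-41 + I*x(1) = -41 - 17*16 = -41 - 272 = -313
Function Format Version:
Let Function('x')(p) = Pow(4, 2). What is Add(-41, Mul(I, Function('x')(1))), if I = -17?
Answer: -313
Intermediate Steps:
Function('x')(p) = 16
Add(-41, Mul(I, Function('x')(1))) = Add(-41, Mul(-17, 16)) = Add(-41, -272) = -313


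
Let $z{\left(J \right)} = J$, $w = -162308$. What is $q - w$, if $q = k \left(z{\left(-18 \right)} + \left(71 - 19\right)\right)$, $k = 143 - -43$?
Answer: $168632$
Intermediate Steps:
$k = 186$ ($k = 143 + 43 = 186$)
$q = 6324$ ($q = 186 \left(-18 + \left(71 - 19\right)\right) = 186 \left(-18 + 52\right) = 186 \cdot 34 = 6324$)
$q - w = 6324 - -162308 = 6324 + 162308 = 168632$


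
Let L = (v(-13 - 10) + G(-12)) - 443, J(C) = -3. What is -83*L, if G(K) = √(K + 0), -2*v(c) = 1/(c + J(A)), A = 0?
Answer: 1911905/52 - 166*I*√3 ≈ 36767.0 - 287.52*I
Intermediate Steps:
v(c) = -1/(2*(-3 + c)) (v(c) = -1/(2*(c - 3)) = -1/(2*(-3 + c)))
G(K) = √K
L = -23035/52 + 2*I*√3 (L = (-1/(-6 + 2*(-13 - 10)) + √(-12)) - 443 = (-1/(-6 + 2*(-23)) + 2*I*√3) - 443 = (-1/(-6 - 46) + 2*I*√3) - 443 = (-1/(-52) + 2*I*√3) - 443 = (-1*(-1/52) + 2*I*√3) - 443 = (1/52 + 2*I*√3) - 443 = -23035/52 + 2*I*√3 ≈ -442.98 + 3.4641*I)
-83*L = -83*(-23035/52 + 2*I*√3) = 1911905/52 - 166*I*√3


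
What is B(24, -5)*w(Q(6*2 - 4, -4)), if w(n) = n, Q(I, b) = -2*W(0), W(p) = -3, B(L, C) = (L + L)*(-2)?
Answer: -576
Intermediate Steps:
B(L, C) = -4*L (B(L, C) = (2*L)*(-2) = -4*L)
Q(I, b) = 6 (Q(I, b) = -2*(-3) = 6)
B(24, -5)*w(Q(6*2 - 4, -4)) = -4*24*6 = -96*6 = -576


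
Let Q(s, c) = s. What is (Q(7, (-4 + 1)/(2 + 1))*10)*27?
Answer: 1890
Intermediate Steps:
(Q(7, (-4 + 1)/(2 + 1))*10)*27 = (7*10)*27 = 70*27 = 1890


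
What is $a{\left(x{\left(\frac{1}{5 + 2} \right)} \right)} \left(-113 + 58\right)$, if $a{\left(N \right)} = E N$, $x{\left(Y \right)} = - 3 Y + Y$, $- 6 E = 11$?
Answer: $- \frac{605}{21} \approx -28.81$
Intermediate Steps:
$E = - \frac{11}{6}$ ($E = \left(- \frac{1}{6}\right) 11 = - \frac{11}{6} \approx -1.8333$)
$x{\left(Y \right)} = - 2 Y$
$a{\left(N \right)} = - \frac{11 N}{6}$
$a{\left(x{\left(\frac{1}{5 + 2} \right)} \right)} \left(-113 + 58\right) = - \frac{11 \left(- \frac{2}{5 + 2}\right)}{6} \left(-113 + 58\right) = - \frac{11 \left(- \frac{2}{7}\right)}{6} \left(-55\right) = - \frac{11 \left(\left(-2\right) \frac{1}{7}\right)}{6} \left(-55\right) = \left(- \frac{11}{6}\right) \left(- \frac{2}{7}\right) \left(-55\right) = \frac{11}{21} \left(-55\right) = - \frac{605}{21}$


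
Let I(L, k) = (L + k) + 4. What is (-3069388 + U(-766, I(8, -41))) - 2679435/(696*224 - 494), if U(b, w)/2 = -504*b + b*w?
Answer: -70023060111/31082 ≈ -2.2528e+6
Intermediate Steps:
I(L, k) = 4 + L + k
U(b, w) = -1008*b + 2*b*w (U(b, w) = 2*(-504*b + b*w) = -1008*b + 2*b*w)
(-3069388 + U(-766, I(8, -41))) - 2679435/(696*224 - 494) = (-3069388 + 2*(-766)*(-504 + (4 + 8 - 41))) - 2679435/(696*224 - 494) = (-3069388 + 2*(-766)*(-504 - 29)) - 2679435/(155904 - 494) = (-3069388 + 2*(-766)*(-533)) - 2679435/155410 = (-3069388 + 816556) - 2679435*1/155410 = -2252832 - 535887/31082 = -70023060111/31082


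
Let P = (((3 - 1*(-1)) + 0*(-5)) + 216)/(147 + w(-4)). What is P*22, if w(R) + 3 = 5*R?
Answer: 1210/31 ≈ 39.032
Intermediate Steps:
w(R) = -3 + 5*R
P = 55/31 (P = (((3 - 1*(-1)) + 0*(-5)) + 216)/(147 + (-3 + 5*(-4))) = (((3 + 1) + 0) + 216)/(147 + (-3 - 20)) = ((4 + 0) + 216)/(147 - 23) = (4 + 216)/124 = 220*(1/124) = 55/31 ≈ 1.7742)
P*22 = (55/31)*22 = 1210/31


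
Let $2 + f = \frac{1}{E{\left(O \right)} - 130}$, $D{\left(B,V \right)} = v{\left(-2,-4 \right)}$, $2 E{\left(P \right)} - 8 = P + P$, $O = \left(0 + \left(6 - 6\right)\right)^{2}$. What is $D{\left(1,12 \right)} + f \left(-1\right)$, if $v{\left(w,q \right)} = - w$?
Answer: $\frac{505}{126} \approx 4.0079$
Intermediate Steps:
$O = 0$ ($O = \left(0 + \left(6 - 6\right)\right)^{2} = \left(0 + 0\right)^{2} = 0^{2} = 0$)
$E{\left(P \right)} = 4 + P$ ($E{\left(P \right)} = 4 + \frac{P + P}{2} = 4 + \frac{2 P}{2} = 4 + P$)
$D{\left(B,V \right)} = 2$ ($D{\left(B,V \right)} = \left(-1\right) \left(-2\right) = 2$)
$f = - \frac{253}{126}$ ($f = -2 + \frac{1}{\left(4 + 0\right) - 130} = -2 + \frac{1}{4 - 130} = -2 + \frac{1}{-126} = -2 - \frac{1}{126} = - \frac{253}{126} \approx -2.0079$)
$D{\left(1,12 \right)} + f \left(-1\right) = 2 - - \frac{253}{126} = 2 + \frac{253}{126} = \frac{505}{126}$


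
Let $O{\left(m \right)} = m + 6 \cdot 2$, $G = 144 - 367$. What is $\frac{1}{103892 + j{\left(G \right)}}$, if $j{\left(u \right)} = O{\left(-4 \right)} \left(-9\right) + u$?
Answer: $\frac{1}{103597} \approx 9.6528 \cdot 10^{-6}$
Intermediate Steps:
$G = -223$ ($G = 144 - 367 = -223$)
$O{\left(m \right)} = 12 + m$ ($O{\left(m \right)} = m + 12 = 12 + m$)
$j{\left(u \right)} = -72 + u$ ($j{\left(u \right)} = \left(12 - 4\right) \left(-9\right) + u = 8 \left(-9\right) + u = -72 + u$)
$\frac{1}{103892 + j{\left(G \right)}} = \frac{1}{103892 - 295} = \frac{1}{103597}$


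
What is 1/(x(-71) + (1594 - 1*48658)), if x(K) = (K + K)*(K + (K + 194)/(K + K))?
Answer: -1/36859 ≈ -2.7130e-5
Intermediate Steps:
x(K) = 2*K*(K + (194 + K)/(2*K)) (x(K) = (2*K)*(K + (194 + K)/((2*K))) = (2*K)*(K + (194 + K)*(1/(2*K))) = (2*K)*(K + (194 + K)/(2*K)) = 2*K*(K + (194 + K)/(2*K)))
1/(x(-71) + (1594 - 1*48658)) = 1/((194 - 71 + 2*(-71)**2) + (1594 - 1*48658)) = 1/((194 - 71 + 2*5041) + (1594 - 48658)) = 1/((194 - 71 + 10082) - 47064) = 1/(10205 - 47064) = 1/(-36859) = -1/36859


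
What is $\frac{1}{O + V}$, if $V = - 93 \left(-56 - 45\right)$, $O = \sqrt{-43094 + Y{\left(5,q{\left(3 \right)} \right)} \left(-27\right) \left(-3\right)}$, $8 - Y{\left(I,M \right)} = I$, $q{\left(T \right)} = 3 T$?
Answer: $\frac{9393}{88271300} - \frac{i \sqrt{42851}}{88271300} \approx 0.00010641 - 2.3451 \cdot 10^{-6} i$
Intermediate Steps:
$Y{\left(I,M \right)} = 8 - I$
$O = i \sqrt{42851}$ ($O = \sqrt{-43094 + \left(8 - 5\right) \left(-27\right) \left(-3\right)} = \sqrt{-43094 + 3 \left(-27\right) \left(-3\right)} = \sqrt{-43094 - -243} = \sqrt{-43094 + 243} = \sqrt{-42851} = i \sqrt{42851} \approx 207.0 i$)
$V = 9393$ ($V = \left(-93\right) \left(-101\right) = 9393$)
$\frac{1}{O + V} = \frac{1}{i \sqrt{42851} + 9393} = \frac{1}{9393 + i \sqrt{42851}}$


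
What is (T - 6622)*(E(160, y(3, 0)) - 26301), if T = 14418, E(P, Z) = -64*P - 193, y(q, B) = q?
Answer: -286378264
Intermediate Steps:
E(P, Z) = -193 - 64*P
(T - 6622)*(E(160, y(3, 0)) - 26301) = (14418 - 6622)*((-193 - 64*160) - 26301) = 7796*((-193 - 10240) - 26301) = 7796*(-10433 - 26301) = 7796*(-36734) = -286378264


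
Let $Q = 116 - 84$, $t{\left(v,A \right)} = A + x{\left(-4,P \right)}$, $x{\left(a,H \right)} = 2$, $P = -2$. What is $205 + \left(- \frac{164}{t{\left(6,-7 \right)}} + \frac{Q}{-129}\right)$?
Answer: $\frac{153221}{645} \approx 237.55$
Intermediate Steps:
$t{\left(v,A \right)} = 2 + A$ ($t{\left(v,A \right)} = A + 2 = 2 + A$)
$Q = 32$
$205 + \left(- \frac{164}{t{\left(6,-7 \right)}} + \frac{Q}{-129}\right) = 205 - \left(\frac{32}{129} + \frac{164}{2 - 7}\right) = 205 - \left(\frac{32}{129} + \frac{164}{-5}\right) = 205 - - \frac{20996}{645} = 205 + \left(\frac{164}{5} - \frac{32}{129}\right) = 205 + \frac{20996}{645} = \frac{153221}{645}$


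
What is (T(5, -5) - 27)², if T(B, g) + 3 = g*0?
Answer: 900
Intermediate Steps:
T(B, g) = -3 (T(B, g) = -3 + g*0 = -3 + 0 = -3)
(T(5, -5) - 27)² = (-3 - 27)² = (-30)² = 900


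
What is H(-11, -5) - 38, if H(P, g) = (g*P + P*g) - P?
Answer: 83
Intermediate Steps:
H(P, g) = -P + 2*P*g (H(P, g) = (P*g + P*g) - P = 2*P*g - P = -P + 2*P*g)
H(-11, -5) - 38 = -11*(-1 + 2*(-5)) - 38 = -11*(-1 - 10) - 38 = -11*(-11) - 38 = 121 - 38 = 83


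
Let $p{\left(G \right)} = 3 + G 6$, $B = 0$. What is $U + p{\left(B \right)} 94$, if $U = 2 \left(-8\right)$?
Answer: $266$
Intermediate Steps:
$U = -16$
$p{\left(G \right)} = 3 + 6 G$
$U + p{\left(B \right)} 94 = -16 + \left(3 + 6 \cdot 0\right) 94 = -16 + \left(3 + 0\right) 94 = -16 + 3 \cdot 94 = -16 + 282 = 266$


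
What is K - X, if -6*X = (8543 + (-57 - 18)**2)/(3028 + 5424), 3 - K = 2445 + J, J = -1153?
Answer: -8169200/6339 ≈ -1288.7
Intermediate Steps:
K = -1289 (K = 3 - (2445 - 1153) = 3 - 1*1292 = 3 - 1292 = -1289)
X = -1771/6339 (X = -(8543 + (-57 - 18)**2)/(6*(3028 + 5424)) = -(8543 + (-75)**2)/(6*8452) = -(8543 + 5625)/(6*8452) = -7084/(3*8452) = -1/6*3542/2113 = -1771/6339 ≈ -0.27938)
K - X = -1289 - 1*(-1771/6339) = -1289 + 1771/6339 = -8169200/6339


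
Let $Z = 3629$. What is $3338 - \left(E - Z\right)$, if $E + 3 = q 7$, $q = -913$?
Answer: $13361$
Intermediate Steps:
$E = -6394$ ($E = -3 - 6391 = -6394$)
$3338 - \left(E - Z\right) = 3338 + \left(3629 - -6394\right) = 3338 + \left(3629 + 6394\right) = 3338 + 10023 = 13361$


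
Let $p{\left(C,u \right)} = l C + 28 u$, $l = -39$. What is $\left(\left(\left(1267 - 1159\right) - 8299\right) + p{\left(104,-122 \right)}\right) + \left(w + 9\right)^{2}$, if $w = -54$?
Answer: $-13638$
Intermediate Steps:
$p{\left(C,u \right)} = - 39 C + 28 u$
$\left(\left(\left(1267 - 1159\right) - 8299\right) + p{\left(104,-122 \right)}\right) + \left(w + 9\right)^{2} = \left(\left(\left(1267 - 1159\right) - 8299\right) + \left(\left(-39\right) 104 + 28 \left(-122\right)\right)\right) + \left(-54 + 9\right)^{2} = \left(\left(108 - 8299\right) - 7472\right) + \left(-45\right)^{2} = \left(-8191 - 7472\right) + 2025 = -15663 + 2025 = -13638$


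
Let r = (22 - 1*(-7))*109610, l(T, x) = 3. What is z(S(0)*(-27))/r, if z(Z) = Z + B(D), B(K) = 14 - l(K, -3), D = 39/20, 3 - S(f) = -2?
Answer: -62/1589345 ≈ -3.9010e-5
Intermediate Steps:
S(f) = 5 (S(f) = 3 - 1*(-2) = 3 + 2 = 5)
D = 39/20 (D = 39*(1/20) = 39/20 ≈ 1.9500)
B(K) = 11 (B(K) = 14 - 1*3 = 14 - 3 = 11)
z(Z) = 11 + Z (z(Z) = Z + 11 = 11 + Z)
r = 3178690 (r = (22 + 7)*109610 = 29*109610 = 3178690)
z(S(0)*(-27))/r = (11 + 5*(-27))/3178690 = (11 - 135)*(1/3178690) = -124*1/3178690 = -62/1589345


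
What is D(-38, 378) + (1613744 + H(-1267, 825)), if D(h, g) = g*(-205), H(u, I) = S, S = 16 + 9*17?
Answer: 1536423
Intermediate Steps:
S = 169 (S = 16 + 153 = 169)
H(u, I) = 169
D(h, g) = -205*g
D(-38, 378) + (1613744 + H(-1267, 825)) = -205*378 + (1613744 + 169) = -77490 + 1613913 = 1536423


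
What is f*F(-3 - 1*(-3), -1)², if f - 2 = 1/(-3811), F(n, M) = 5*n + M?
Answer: 7621/3811 ≈ 1.9997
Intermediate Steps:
F(n, M) = M + 5*n
f = 7621/3811 (f = 2 + 1/(-3811) = 2 - 1/3811 = 7621/3811 ≈ 1.9997)
f*F(-3 - 1*(-3), -1)² = 7621*(-1 + 5*(-3 - 1*(-3)))²/3811 = 7621*(-1 + 5*(-3 + 3))²/3811 = 7621*(-1 + 5*0)²/3811 = 7621*(-1 + 0)²/3811 = (7621/3811)*(-1)² = (7621/3811)*1 = 7621/3811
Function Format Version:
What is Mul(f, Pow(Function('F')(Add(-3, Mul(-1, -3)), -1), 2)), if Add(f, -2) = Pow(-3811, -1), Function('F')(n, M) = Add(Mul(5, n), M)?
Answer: Rational(7621, 3811) ≈ 1.9997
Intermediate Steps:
Function('F')(n, M) = Add(M, Mul(5, n))
f = Rational(7621, 3811) (f = Add(2, Pow(-3811, -1)) = Add(2, Rational(-1, 3811)) = Rational(7621, 3811) ≈ 1.9997)
Mul(f, Pow(Function('F')(Add(-3, Mul(-1, -3)), -1), 2)) = Mul(Rational(7621, 3811), Pow(Add(-1, Mul(5, Add(-3, Mul(-1, -3)))), 2)) = Mul(Rational(7621, 3811), Pow(Add(-1, Mul(5, Add(-3, 3))), 2)) = Mul(Rational(7621, 3811), Pow(Add(-1, Mul(5, 0)), 2)) = Mul(Rational(7621, 3811), Pow(Add(-1, 0), 2)) = Mul(Rational(7621, 3811), Pow(-1, 2)) = Mul(Rational(7621, 3811), 1) = Rational(7621, 3811)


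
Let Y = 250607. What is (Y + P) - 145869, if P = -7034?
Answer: 97704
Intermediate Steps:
(Y + P) - 145869 = (250607 - 7034) - 145869 = 243573 - 145869 = 97704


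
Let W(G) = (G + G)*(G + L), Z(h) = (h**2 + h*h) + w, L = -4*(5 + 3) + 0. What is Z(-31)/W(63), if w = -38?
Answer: 314/651 ≈ 0.48234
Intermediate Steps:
L = -32 (L = -4*8 + 0 = -32 + 0 = -32)
Z(h) = -38 + 2*h**2 (Z(h) = (h**2 + h*h) - 38 = (h**2 + h**2) - 38 = 2*h**2 - 38 = -38 + 2*h**2)
W(G) = 2*G*(-32 + G) (W(G) = (G + G)*(G - 32) = (2*G)*(-32 + G) = 2*G*(-32 + G))
Z(-31)/W(63) = (-38 + 2*(-31)**2)/((2*63*(-32 + 63))) = (-38 + 2*961)/((2*63*31)) = (-38 + 1922)/3906 = 1884*(1/3906) = 314/651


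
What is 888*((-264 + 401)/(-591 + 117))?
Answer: -20276/79 ≈ -256.66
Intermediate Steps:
888*((-264 + 401)/(-591 + 117)) = 888*(137/(-474)) = 888*(137*(-1/474)) = 888*(-137/474) = -20276/79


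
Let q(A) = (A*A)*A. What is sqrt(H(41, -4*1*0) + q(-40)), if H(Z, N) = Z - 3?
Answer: I*sqrt(63962) ≈ 252.91*I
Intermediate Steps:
H(Z, N) = -3 + Z
q(A) = A**3 (q(A) = A**2*A = A**3)
sqrt(H(41, -4*1*0) + q(-40)) = sqrt((-3 + 41) + (-40)**3) = sqrt(38 - 64000) = sqrt(-63962) = I*sqrt(63962)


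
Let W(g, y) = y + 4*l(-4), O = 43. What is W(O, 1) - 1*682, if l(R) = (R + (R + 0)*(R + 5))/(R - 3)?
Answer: -4735/7 ≈ -676.43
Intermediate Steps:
l(R) = (R + R*(5 + R))/(-3 + R)
W(g, y) = 32/7 + y (W(g, y) = y + 4*(-4*(6 - 4)/(-3 - 4)) = y + 4*(-4*2/(-7)) = y + 4*(-4*(-⅐)*2) = y + 4*(8/7) = y + 32/7 = 32/7 + y)
W(O, 1) - 1*682 = (32/7 + 1) - 1*682 = 39/7 - 682 = -4735/7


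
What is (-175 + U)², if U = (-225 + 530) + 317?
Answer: 199809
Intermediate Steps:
U = 622 (U = 305 + 317 = 622)
(-175 + U)² = (-175 + 622)² = 447² = 199809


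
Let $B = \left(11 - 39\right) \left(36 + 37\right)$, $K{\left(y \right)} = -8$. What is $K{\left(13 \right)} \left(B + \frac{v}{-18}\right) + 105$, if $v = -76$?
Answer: $\frac{147809}{9} \approx 16423.0$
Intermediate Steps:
$B = -2044$ ($B = \left(-28\right) 73 = -2044$)
$K{\left(13 \right)} \left(B + \frac{v}{-18}\right) + 105 = - 8 \left(-2044 - \frac{76}{-18}\right) + 105 = - 8 \left(-2044 - - \frac{38}{9}\right) + 105 = - 8 \left(-2044 + \frac{38}{9}\right) + 105 = \left(-8\right) \left(- \frac{18358}{9}\right) + 105 = \frac{146864}{9} + 105 = \frac{147809}{9}$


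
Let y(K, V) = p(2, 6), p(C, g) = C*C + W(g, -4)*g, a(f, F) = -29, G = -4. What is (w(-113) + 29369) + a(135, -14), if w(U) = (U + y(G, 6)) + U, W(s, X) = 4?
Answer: 29142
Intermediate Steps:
p(C, g) = C**2 + 4*g (p(C, g) = C*C + 4*g = C**2 + 4*g)
y(K, V) = 28 (y(K, V) = 2**2 + 4*6 = 4 + 24 = 28)
w(U) = 28 + 2*U (w(U) = (U + 28) + U = (28 + U) + U = 28 + 2*U)
(w(-113) + 29369) + a(135, -14) = ((28 + 2*(-113)) + 29369) - 29 = ((28 - 226) + 29369) - 29 = (-198 + 29369) - 29 = 29171 - 29 = 29142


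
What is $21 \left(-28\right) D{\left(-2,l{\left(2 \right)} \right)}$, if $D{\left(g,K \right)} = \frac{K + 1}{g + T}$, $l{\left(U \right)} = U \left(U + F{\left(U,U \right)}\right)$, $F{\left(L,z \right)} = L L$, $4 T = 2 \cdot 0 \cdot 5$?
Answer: $3822$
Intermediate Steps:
$T = 0$ ($T = \frac{2 \cdot 0 \cdot 5}{4} = \frac{0 \cdot 5}{4} = \frac{1}{4} \cdot 0 = 0$)
$F{\left(L,z \right)} = L^{2}$
$l{\left(U \right)} = U \left(U + U^{2}\right)$
$D{\left(g,K \right)} = \frac{1 + K}{g}$ ($D{\left(g,K \right)} = \frac{K + 1}{g + 0} = \frac{1 + K}{g}$)
$21 \left(-28\right) D{\left(-2,l{\left(2 \right)} \right)} = 21 \left(-28\right) \frac{1 + 2^{2} \left(1 + 2\right)}{-2} = - 588 \left(- \frac{1 + 4 \cdot 3}{2}\right) = - 588 \left(- \frac{1 + 12}{2}\right) = - 588 \left(\left(- \frac{1}{2}\right) 13\right) = \left(-588\right) \left(- \frac{13}{2}\right) = 3822$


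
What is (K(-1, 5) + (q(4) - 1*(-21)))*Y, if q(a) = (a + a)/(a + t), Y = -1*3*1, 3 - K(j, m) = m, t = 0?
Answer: -63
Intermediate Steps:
K(j, m) = 3 - m
Y = -3 (Y = -3*1 = -3)
q(a) = 2 (q(a) = (a + a)/(a + 0) = (2*a)/a = 2)
(K(-1, 5) + (q(4) - 1*(-21)))*Y = ((3 - 1*5) + (2 - 1*(-21)))*(-3) = ((3 - 5) + (2 + 21))*(-3) = (-2 + 23)*(-3) = 21*(-3) = -63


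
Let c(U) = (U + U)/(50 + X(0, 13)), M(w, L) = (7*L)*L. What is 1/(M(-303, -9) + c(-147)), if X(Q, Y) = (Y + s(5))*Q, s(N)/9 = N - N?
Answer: 25/14028 ≈ 0.0017821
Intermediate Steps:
s(N) = 0 (s(N) = 9*(N - N) = 9*0 = 0)
M(w, L) = 7*L²
X(Q, Y) = Q*Y (X(Q, Y) = (Y + 0)*Q = Y*Q = Q*Y)
c(U) = U/25 (c(U) = (U + U)/(50 + 0*13) = (2*U)/(50 + 0) = (2*U)/50 = (2*U)*(1/50) = U/25)
1/(M(-303, -9) + c(-147)) = 1/(7*(-9)² + (1/25)*(-147)) = 1/(7*81 - 147/25) = 1/(567 - 147/25) = 1/(14028/25) = 25/14028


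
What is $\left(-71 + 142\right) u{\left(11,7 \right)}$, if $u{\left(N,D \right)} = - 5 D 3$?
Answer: $-7455$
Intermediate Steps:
$u{\left(N,D \right)} = - 15 D$
$\left(-71 + 142\right) u{\left(11,7 \right)} = \left(-71 + 142\right) \left(\left(-15\right) 7\right) = 71 \left(-105\right) = -7455$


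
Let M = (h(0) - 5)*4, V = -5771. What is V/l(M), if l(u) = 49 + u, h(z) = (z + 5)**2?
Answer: -5771/129 ≈ -44.736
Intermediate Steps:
h(z) = (5 + z)**2
M = 80 (M = ((5 + 0)**2 - 5)*4 = (5**2 - 5)*4 = (25 - 5)*4 = 20*4 = 80)
V/l(M) = -5771/(49 + 80) = -5771/129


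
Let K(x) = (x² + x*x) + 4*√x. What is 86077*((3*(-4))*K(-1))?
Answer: -2065848 - 4131696*I ≈ -2.0658e+6 - 4.1317e+6*I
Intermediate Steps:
K(x) = 2*x² + 4*√x (K(x) = (x² + x²) + 4*√x = 2*x² + 4*√x)
86077*((3*(-4))*K(-1)) = 86077*((3*(-4))*(2*(-1)² + 4*√(-1))) = 86077*(-12*(2*1 + 4*I)) = 86077*(-12*(2 + 4*I)) = 86077*(-24 - 48*I) = -2065848 - 4131696*I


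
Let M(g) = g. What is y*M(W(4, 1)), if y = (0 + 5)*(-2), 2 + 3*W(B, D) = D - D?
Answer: 20/3 ≈ 6.6667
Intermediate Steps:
W(B, D) = -⅔ (W(B, D) = -⅔ + (D - D)/3 = -⅔ + (⅓)*0 = -⅔ + 0 = -⅔)
y = -10 (y = 5*(-2) = -10)
y*M(W(4, 1)) = -10*(-⅔) = 20/3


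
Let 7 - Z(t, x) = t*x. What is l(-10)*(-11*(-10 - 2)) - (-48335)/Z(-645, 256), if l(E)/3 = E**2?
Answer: 6539077535/165127 ≈ 39600.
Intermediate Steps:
l(E) = 3*E**2
Z(t, x) = 7 - t*x
l(-10)*(-11*(-10 - 2)) - (-48335)/Z(-645, 256) = (3*(-10)**2)*(-11*(-10 - 2)) - (-48335)/(7 - 1*(-645)*256) = (3*100)*(-11*(-12)) - (-48335)/(7 + 165120) = 300*132 - (-48335)/165127 = 39600 - (-48335)/165127 = 39600 - 1*(-48335/165127) = 39600 + 48335/165127 = 6539077535/165127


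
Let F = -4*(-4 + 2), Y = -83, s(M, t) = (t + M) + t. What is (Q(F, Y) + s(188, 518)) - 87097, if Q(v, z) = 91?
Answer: -85782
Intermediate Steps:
s(M, t) = M + 2*t (s(M, t) = (M + t) + t = M + 2*t)
F = 8 (F = -4*(-2) = 8)
(Q(F, Y) + s(188, 518)) - 87097 = (91 + (188 + 2*518)) - 87097 = (91 + (188 + 1036)) - 87097 = (91 + 1224) - 87097 = 1315 - 87097 = -85782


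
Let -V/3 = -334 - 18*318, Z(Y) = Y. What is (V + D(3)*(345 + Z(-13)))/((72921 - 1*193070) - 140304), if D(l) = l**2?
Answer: -21162/260453 ≈ -0.081251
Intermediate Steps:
V = 18174 (V = -3*(-334 - 18*318) = -3*(-334 - 5724) = -3*(-6058) = 18174)
(V + D(3)*(345 + Z(-13)))/((72921 - 1*193070) - 140304) = (18174 + 3**2*(345 - 13))/((72921 - 1*193070) - 140304) = (18174 + 9*332)/((72921 - 193070) - 140304) = (18174 + 2988)/(-120149 - 140304) = 21162/(-260453) = 21162*(-1/260453) = -21162/260453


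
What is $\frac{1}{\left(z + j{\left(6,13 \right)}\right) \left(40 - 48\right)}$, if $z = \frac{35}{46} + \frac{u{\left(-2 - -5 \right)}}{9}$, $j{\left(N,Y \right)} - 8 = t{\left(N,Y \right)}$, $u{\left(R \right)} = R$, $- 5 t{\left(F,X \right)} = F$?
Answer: $- \frac{345}{21788} \approx -0.015834$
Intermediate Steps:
$t{\left(F,X \right)} = - \frac{F}{5}$
$j{\left(N,Y \right)} = 8 - \frac{N}{5}$
$z = \frac{151}{138}$ ($z = \frac{35}{46} + \frac{-2 - -5}{9} = 35 \cdot \frac{1}{46} + \left(-2 + 5\right) \frac{1}{9} = \frac{35}{46} + 3 \cdot \frac{1}{9} = \frac{35}{46} + \frac{1}{3} = \frac{151}{138} \approx 1.0942$)
$\frac{1}{\left(z + j{\left(6,13 \right)}\right) \left(40 - 48\right)} = \frac{1}{\left(\frac{151}{138} + \left(8 - \frac{6}{5}\right)\right) \left(40 - 48\right)} = \frac{1}{\left(\frac{151}{138} + \frac{34}{5}\right) \left(-8\right)} = \frac{1}{\frac{5447}{690} \left(-8\right)} = \frac{1}{- \frac{21788}{345}} = - \frac{345}{21788}$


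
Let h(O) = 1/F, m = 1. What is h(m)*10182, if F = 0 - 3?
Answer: -3394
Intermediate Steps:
F = -3
h(O) = -1/3 (h(O) = 1/(-3) = -1/3)
h(m)*10182 = -1/3*10182 = -3394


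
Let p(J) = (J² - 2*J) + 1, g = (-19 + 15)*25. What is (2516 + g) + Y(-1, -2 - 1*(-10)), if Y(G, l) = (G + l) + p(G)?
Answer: 2427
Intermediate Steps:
g = -100 (g = -4*25 = -100)
p(J) = 1 + J² - 2*J
Y(G, l) = 1 + l + G² - G (Y(G, l) = (G + l) + (1 + G² - 2*G) = 1 + l + G² - G)
(2516 + g) + Y(-1, -2 - 1*(-10)) = (2516 - 100) + (1 + (-2 - 1*(-10)) + (-1)² - 1*(-1)) = 2416 + (1 + (-2 + 10) + 1 + 1) = 2416 + (1 + 8 + 1 + 1) = 2416 + 11 = 2427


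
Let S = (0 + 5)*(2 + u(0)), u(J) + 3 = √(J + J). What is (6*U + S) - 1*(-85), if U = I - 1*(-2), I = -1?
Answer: 86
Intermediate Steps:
u(J) = -3 + √2*√J (u(J) = -3 + √(J + J) = -3 + √(2*J) = -3 + √2*√J)
U = 1 (U = -1 - 1*(-2) = -1 + 2 = 1)
S = -5 (S = (0 + 5)*(2 + (-3 + √2*√0)) = 5*(2 + (-3 + √2*0)) = 5*(2 + (-3 + 0)) = 5*(2 - 3) = 5*(-1) = -5)
(6*U + S) - 1*(-85) = (6*1 - 5) - 1*(-85) = (6 - 5) + 85 = 1 + 85 = 86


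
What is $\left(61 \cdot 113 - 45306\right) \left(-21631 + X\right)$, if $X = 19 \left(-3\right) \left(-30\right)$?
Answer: $765225373$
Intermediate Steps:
$X = 1710$ ($X = \left(-57\right) \left(-30\right) = 1710$)
$\left(61 \cdot 113 - 45306\right) \left(-21631 + X\right) = \left(61 \cdot 113 - 45306\right) \left(-21631 + 1710\right) = \left(6893 - 45306\right) \left(-19921\right) = \left(-38413\right) \left(-19921\right) = 765225373$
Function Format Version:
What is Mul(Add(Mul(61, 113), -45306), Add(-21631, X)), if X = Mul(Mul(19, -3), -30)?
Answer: 765225373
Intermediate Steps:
X = 1710 (X = Mul(-57, -30) = 1710)
Mul(Add(Mul(61, 113), -45306), Add(-21631, X)) = Mul(Add(Mul(61, 113), -45306), Add(-21631, 1710)) = Mul(Add(6893, -45306), -19921) = Mul(-38413, -19921) = 765225373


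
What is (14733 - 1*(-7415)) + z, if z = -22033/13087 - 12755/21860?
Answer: 1267098316659/57216364 ≈ 22146.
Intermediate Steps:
z = -129713213/57216364 (z = -22033*1/13087 - 12755*1/21860 = -22033/13087 - 2551/4372 = -129713213/57216364 ≈ -2.2671)
(14733 - 1*(-7415)) + z = (14733 - 1*(-7415)) - 129713213/57216364 = (14733 + 7415) - 129713213/57216364 = 22148 - 129713213/57216364 = 1267098316659/57216364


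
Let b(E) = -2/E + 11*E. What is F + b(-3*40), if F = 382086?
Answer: 22845961/60 ≈ 3.8077e+5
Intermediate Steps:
F + b(-3*40) = 382086 + (-2/((-3*40)) + 11*(-3*40)) = 382086 + (-2/(-120) + 11*(-120)) = 382086 + (-2*(-1/120) - 1320) = 382086 + (1/60 - 1320) = 382086 - 79199/60 = 22845961/60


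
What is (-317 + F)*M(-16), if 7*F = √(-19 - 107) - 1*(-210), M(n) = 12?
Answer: -3444 + 36*I*√14/7 ≈ -3444.0 + 19.243*I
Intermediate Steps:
F = 30 + 3*I*√14/7 (F = (√(-19 - 107) - 1*(-210))/7 = (√(-126) + 210)/7 = (3*I*√14 + 210)/7 = (210 + 3*I*√14)/7 = 30 + 3*I*√14/7 ≈ 30.0 + 1.6036*I)
(-317 + F)*M(-16) = (-317 + (30 + 3*I*√14/7))*12 = (-287 + 3*I*√14/7)*12 = -3444 + 36*I*√14/7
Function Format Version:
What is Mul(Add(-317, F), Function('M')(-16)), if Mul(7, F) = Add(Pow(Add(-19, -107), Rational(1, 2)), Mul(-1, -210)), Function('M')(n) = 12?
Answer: Add(-3444, Mul(Rational(36, 7), I, Pow(14, Rational(1, 2)))) ≈ Add(-3444.0, Mul(19.243, I))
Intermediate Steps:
F = Add(30, Mul(Rational(3, 7), I, Pow(14, Rational(1, 2)))) (F = Mul(Rational(1, 7), Add(Pow(Add(-19, -107), Rational(1, 2)), Mul(-1, -210))) = Mul(Rational(1, 7), Add(Pow(-126, Rational(1, 2)), 210)) = Mul(Rational(1, 7), Add(Mul(3, I, Pow(14, Rational(1, 2))), 210)) = Mul(Rational(1, 7), Add(210, Mul(3, I, Pow(14, Rational(1, 2))))) = Add(30, Mul(Rational(3, 7), I, Pow(14, Rational(1, 2)))) ≈ Add(30.000, Mul(1.6036, I)))
Mul(Add(-317, F), Function('M')(-16)) = Mul(Add(-317, Add(30, Mul(Rational(3, 7), I, Pow(14, Rational(1, 2))))), 12) = Mul(Add(-287, Mul(Rational(3, 7), I, Pow(14, Rational(1, 2)))), 12) = Add(-3444, Mul(Rational(36, 7), I, Pow(14, Rational(1, 2))))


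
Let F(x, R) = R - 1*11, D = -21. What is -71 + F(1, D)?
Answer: -103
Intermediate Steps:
F(x, R) = -11 + R (F(x, R) = R - 11 = -11 + R)
-71 + F(1, D) = -71 + (-11 - 21) = -71 - 32 = -103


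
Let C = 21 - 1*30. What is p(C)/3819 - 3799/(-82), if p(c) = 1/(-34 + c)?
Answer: 623860301/13465794 ≈ 46.329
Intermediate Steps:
C = -9 (C = 21 - 30 = -9)
p(C)/3819 - 3799/(-82) = 1/(-34 - 9*3819) - 3799/(-82) = (1/3819)/(-43) - 3799*(-1/82) = -1/43*1/3819 + 3799/82 = -1/164217 + 3799/82 = 623860301/13465794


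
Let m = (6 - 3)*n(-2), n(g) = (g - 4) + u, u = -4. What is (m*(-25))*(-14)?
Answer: -10500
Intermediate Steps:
n(g) = -8 + g (n(g) = (g - 4) - 4 = (-4 + g) - 4 = -8 + g)
m = -30 (m = (6 - 3)*(-8 - 2) = 3*(-10) = -30)
(m*(-25))*(-14) = -30*(-25)*(-14) = 750*(-14) = -10500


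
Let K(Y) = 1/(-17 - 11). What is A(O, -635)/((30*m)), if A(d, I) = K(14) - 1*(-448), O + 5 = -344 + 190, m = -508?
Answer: -4181/142240 ≈ -0.029394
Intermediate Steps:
K(Y) = -1/28 (K(Y) = 1/(-28) = -1/28)
O = -159 (O = -5 + (-344 + 190) = -5 - 154 = -159)
A(d, I) = 12543/28 (A(d, I) = -1/28 - 1*(-448) = -1/28 + 448 = 12543/28)
A(O, -635)/((30*m)) = 12543/(28*((30*(-508)))) = (12543/28)/(-15240) = (12543/28)*(-1/15240) = -4181/142240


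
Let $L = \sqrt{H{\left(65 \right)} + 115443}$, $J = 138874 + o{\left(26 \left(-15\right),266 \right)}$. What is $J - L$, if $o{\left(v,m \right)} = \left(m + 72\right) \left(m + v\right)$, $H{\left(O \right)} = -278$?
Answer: $96962 - \sqrt{115165} \approx 96623.0$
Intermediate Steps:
$o{\left(v,m \right)} = \left(72 + m\right) \left(m + v\right)$
$J = 96962$ ($J = 138874 + \left(266^{2} + 72 \cdot 266 + 72 \cdot 26 \left(-15\right) + 266 \cdot 26 \left(-15\right)\right) = 138874 + \left(70756 + 19152 + 72 \left(-390\right) + 266 \left(-390\right)\right) = 138874 + \left(70756 + 19152 - 28080 - 103740\right) = 138874 - 41912 = 96962$)
$L = \sqrt{115165}$ ($L = \sqrt{-278 + 115443} = \sqrt{115165} \approx 339.36$)
$J - L = 96962 - \sqrt{115165}$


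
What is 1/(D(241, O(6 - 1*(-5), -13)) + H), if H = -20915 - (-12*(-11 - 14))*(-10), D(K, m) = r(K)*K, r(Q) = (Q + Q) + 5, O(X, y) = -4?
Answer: 1/99452 ≈ 1.0055e-5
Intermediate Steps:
r(Q) = 5 + 2*Q (r(Q) = 2*Q + 5 = 5 + 2*Q)
D(K, m) = K*(5 + 2*K) (D(K, m) = (5 + 2*K)*K = K*(5 + 2*K))
H = -17915 (H = -20915 - (-12*(-25))*(-10) = -20915 - 300*(-10) = -20915 - 1*(-3000) = -20915 + 3000 = -17915)
1/(D(241, O(6 - 1*(-5), -13)) + H) = 1/(241*(5 + 2*241) - 17915) = 1/(241*(5 + 482) - 17915) = 1/(241*487 - 17915) = 1/(117367 - 17915) = 1/99452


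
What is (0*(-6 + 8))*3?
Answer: 0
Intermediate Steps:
(0*(-6 + 8))*3 = (0*2)*3 = 0*3 = 0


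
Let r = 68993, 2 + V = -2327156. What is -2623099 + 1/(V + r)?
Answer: -5923390353336/2258165 ≈ -2.6231e+6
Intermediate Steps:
V = -2327158 (V = -2 - 2327156 = -2327158)
-2623099 + 1/(V + r) = -2623099 + 1/(-2327158 + 68993) = -2623099 + 1/(-2258165) = -2623099 - 1/2258165 = -5923390353336/2258165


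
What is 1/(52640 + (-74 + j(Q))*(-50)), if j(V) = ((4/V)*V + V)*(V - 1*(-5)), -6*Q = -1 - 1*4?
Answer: 18/988745 ≈ 1.8205e-5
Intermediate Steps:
Q = ⅚ (Q = -(-1 - 1*4)/6 = -(-1 - 4)/6 = -⅙*(-5) = ⅚ ≈ 0.83333)
j(V) = (4 + V)*(5 + V) (j(V) = (4 + V)*(V + 5) = (4 + V)*(5 + V))
1/(52640 + (-74 + j(Q))*(-50)) = 1/(52640 + (-74 + (20 + (⅚)² + 9*(⅚)))*(-50)) = 1/(52640 + (-74 + (20 + 25/36 + 15/2))*(-50)) = 1/(52640 + (-74 + 1015/36)*(-50)) = 1/(52640 - 1649/36*(-50)) = 1/(52640 + 41225/18) = 1/(988745/18) = 18/988745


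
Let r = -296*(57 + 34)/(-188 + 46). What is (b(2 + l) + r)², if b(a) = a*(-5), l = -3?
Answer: 191075329/5041 ≈ 37904.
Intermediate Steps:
b(a) = -5*a
r = 13468/71 (r = -296/((-142/91)) = -296/((-142*1/91)) = -296/(-142/91) = -296*(-91/142) = 13468/71 ≈ 189.69)
(b(2 + l) + r)² = (-5*(2 - 3) + 13468/71)² = (-5*(-1) + 13468/71)² = (5 + 13468/71)² = (13823/71)² = 191075329/5041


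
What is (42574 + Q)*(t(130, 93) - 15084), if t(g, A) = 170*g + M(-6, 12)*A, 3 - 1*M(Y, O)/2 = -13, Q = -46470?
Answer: -38928832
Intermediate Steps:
M(Y, O) = 32 (M(Y, O) = 6 - 2*(-13) = 6 + 26 = 32)
t(g, A) = 32*A + 170*g (t(g, A) = 170*g + 32*A = 32*A + 170*g)
(42574 + Q)*(t(130, 93) - 15084) = (42574 - 46470)*((32*93 + 170*130) - 15084) = -3896*((2976 + 22100) - 15084) = -3896*(25076 - 15084) = -3896*9992 = -38928832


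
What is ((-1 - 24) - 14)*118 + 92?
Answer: -4510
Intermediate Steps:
((-1 - 24) - 14)*118 + 92 = (-25 - 14)*118 + 92 = -39*118 + 92 = -4602 + 92 = -4510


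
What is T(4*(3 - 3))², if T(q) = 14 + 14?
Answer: 784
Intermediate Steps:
T(q) = 28
T(4*(3 - 3))² = 28² = 784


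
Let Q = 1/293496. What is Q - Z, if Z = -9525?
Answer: 2795549401/293496 ≈ 9525.0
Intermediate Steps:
Q = 1/293496 ≈ 3.4072e-6
Q - Z = 1/293496 - 1*(-9525) = 1/293496 + 9525 = 2795549401/293496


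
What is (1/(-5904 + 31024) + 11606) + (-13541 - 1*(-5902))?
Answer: 99651041/25120 ≈ 3967.0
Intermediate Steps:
(1/(-5904 + 31024) + 11606) + (-13541 - 1*(-5902)) = (1/25120 + 11606) + (-13541 + 5902) = (1/25120 + 11606) - 7639 = 291542721/25120 - 7639 = 99651041/25120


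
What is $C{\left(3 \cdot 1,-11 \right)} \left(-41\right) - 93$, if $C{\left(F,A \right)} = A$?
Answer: $358$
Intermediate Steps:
$C{\left(3 \cdot 1,-11 \right)} \left(-41\right) - 93 = \left(-11\right) \left(-41\right) - 93 = 451 - 93 = 358$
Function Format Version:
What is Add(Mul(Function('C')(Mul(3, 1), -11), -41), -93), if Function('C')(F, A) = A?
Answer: 358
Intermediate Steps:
Add(Mul(Function('C')(Mul(3, 1), -11), -41), -93) = Add(Mul(-11, -41), -93) = Add(451, -93) = 358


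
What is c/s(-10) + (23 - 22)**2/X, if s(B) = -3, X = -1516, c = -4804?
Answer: 7282861/4548 ≈ 1601.3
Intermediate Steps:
c/s(-10) + (23 - 22)**2/X = -4804/(-3) + (23 - 22)**2/(-1516) = -4804*(-1/3) + 1**2*(-1/1516) = 4804/3 + 1*(-1/1516) = 4804/3 - 1/1516 = 7282861/4548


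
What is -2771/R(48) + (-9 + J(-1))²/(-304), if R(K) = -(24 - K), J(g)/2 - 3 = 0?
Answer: -105325/912 ≈ -115.49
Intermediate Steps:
J(g) = 6 (J(g) = 6 + 2*0 = 6 + 0 = 6)
R(K) = -24 + K
-2771/R(48) + (-9 + J(-1))²/(-304) = -2771/(-24 + 48) + (-9 + 6)²/(-304) = -2771/24 + (-3)²*(-1/304) = -2771*1/24 + 9*(-1/304) = -2771/24 - 9/304 = -105325/912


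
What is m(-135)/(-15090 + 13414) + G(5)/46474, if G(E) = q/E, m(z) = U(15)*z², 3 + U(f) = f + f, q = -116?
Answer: -57171831083/194726060 ≈ -293.60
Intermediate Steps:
U(f) = -3 + 2*f (U(f) = -3 + (f + f) = -3 + 2*f)
m(z) = 27*z² (m(z) = (-3 + 2*15)*z² = (-3 + 30)*z² = 27*z²)
G(E) = -116/E
m(-135)/(-15090 + 13414) + G(5)/46474 = (27*(-135)²)/(-15090 + 13414) - 116/5/46474 = (27*18225)/(-1676) - 116*⅕*(1/46474) = 492075*(-1/1676) - 116/5*1/46474 = -492075/1676 - 58/116185 = -57171831083/194726060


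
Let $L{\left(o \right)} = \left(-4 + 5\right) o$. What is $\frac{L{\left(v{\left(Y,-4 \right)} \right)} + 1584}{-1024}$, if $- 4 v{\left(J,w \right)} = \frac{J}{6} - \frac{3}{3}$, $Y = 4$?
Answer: $- \frac{19009}{12288} \approx -1.547$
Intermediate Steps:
$v{\left(J,w \right)} = \frac{1}{4} - \frac{J}{24}$ ($v{\left(J,w \right)} = - \frac{\frac{J}{6} - \frac{3}{3}}{4} = - \frac{J \frac{1}{6} - 1}{4} = - \frac{\frac{J}{6} - 1}{4} = - \frac{-1 + \frac{J}{6}}{4} = \frac{1}{4} - \frac{J}{24}$)
$L{\left(o \right)} = o$ ($L{\left(o \right)} = 1 o = o$)
$\frac{L{\left(v{\left(Y,-4 \right)} \right)} + 1584}{-1024} = \frac{\left(\frac{1}{4} - \frac{1}{6}\right) + 1584}{-1024} = \left(\left(\frac{1}{4} - \frac{1}{6}\right) + 1584\right) \left(- \frac{1}{1024}\right) = \left(\frac{1}{12} + 1584\right) \left(- \frac{1}{1024}\right) = \frac{19009}{12} \left(- \frac{1}{1024}\right) = - \frac{19009}{12288}$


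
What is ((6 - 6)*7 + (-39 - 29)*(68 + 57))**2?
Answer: 72250000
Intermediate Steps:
((6 - 6)*7 + (-39 - 29)*(68 + 57))**2 = (0*7 - 68*125)**2 = (0 - 8500)**2 = (-8500)**2 = 72250000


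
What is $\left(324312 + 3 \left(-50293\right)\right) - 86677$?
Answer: $86756$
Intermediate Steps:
$\left(324312 + 3 \left(-50293\right)\right) - 86677 = \left(324312 - 150879\right) - 86677 = 173433 - 86677 = 86756$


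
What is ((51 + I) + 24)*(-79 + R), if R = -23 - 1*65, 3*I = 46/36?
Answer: -680191/54 ≈ -12596.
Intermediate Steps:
I = 23/54 (I = (46/36)/3 = (46*(1/36))/3 = (1/3)*(23/18) = 23/54 ≈ 0.42593)
R = -88 (R = -23 - 65 = -88)
((51 + I) + 24)*(-79 + R) = ((51 + 23/54) + 24)*(-79 - 88) = (2777/54 + 24)*(-167) = (4073/54)*(-167) = -680191/54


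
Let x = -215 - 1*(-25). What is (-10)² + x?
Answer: -90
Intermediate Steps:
x = -190 (x = -215 + 25 = -190)
(-10)² + x = (-10)² - 190 = 100 - 190 = -90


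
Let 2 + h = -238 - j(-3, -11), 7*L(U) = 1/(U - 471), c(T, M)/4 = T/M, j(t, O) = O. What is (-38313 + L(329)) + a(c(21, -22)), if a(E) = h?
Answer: -38310749/994 ≈ -38542.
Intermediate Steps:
c(T, M) = 4*T/M (c(T, M) = 4*(T/M) = 4*T/M)
L(U) = 1/(7*(-471 + U)) (L(U) = 1/(7*(U - 471)) = 1/(7*(-471 + U)))
h = -229 (h = -2 + (-238 - 1*(-11)) = -2 + (-238 + 11) = -2 - 227 = -229)
a(E) = -229
(-38313 + L(329)) + a(c(21, -22)) = (-38313 + 1/(7*(-471 + 329))) - 229 = (-38313 + (1/7)/(-142)) - 229 = (-38313 + (1/7)*(-1/142)) - 229 = (-38313 - 1/994) - 229 = -38083123/994 - 229 = -38310749/994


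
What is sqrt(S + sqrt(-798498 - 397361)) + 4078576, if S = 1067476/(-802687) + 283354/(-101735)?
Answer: 4078576 + sqrt(-27441830561892891627810 + 6668578034712294183025*I*sqrt(1195859))/81661361945 ≈ 4.0786e+6 + 23.427*I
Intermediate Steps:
S = -336044243058/81661361945 (S = 1067476*(-1/802687) + 283354*(-1/101735) = -1067476/802687 - 283354/101735 = -336044243058/81661361945 ≈ -4.1151)
sqrt(S + sqrt(-798498 - 397361)) + 4078576 = sqrt(-336044243058/81661361945 + sqrt(-798498 - 397361)) + 4078576 = sqrt(-336044243058/81661361945 + sqrt(-1195859)) + 4078576 = sqrt(-336044243058/81661361945 + I*sqrt(1195859)) + 4078576 = 4078576 + sqrt(-336044243058/81661361945 + I*sqrt(1195859))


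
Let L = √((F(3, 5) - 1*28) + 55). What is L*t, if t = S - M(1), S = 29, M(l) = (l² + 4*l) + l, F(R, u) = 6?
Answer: 23*√33 ≈ 132.13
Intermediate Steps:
M(l) = l² + 5*l
L = √33 (L = √((6 - 1*28) + 55) = √((6 - 28) + 55) = √(-22 + 55) = √33 ≈ 5.7446)
t = 23 (t = 29 - (5 + 1) = 29 - 6 = 23)
L*t = √33*23 = 23*√33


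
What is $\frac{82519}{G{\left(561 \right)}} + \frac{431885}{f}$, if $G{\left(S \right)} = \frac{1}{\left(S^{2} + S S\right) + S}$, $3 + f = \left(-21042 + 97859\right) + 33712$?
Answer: $\frac{5745939208136867}{110526} \approx 5.1987 \cdot 10^{10}$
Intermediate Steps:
$f = 110526$ ($f = -3 + \left(\left(-21042 + 97859\right) + 33712\right) = -3 + \left(76817 + 33712\right) = -3 + 110529 = 110526$)
$G{\left(S \right)} = \frac{1}{S + 2 S^{2}}$ ($G{\left(S \right)} = \frac{1}{\left(S^{2} + S^{2}\right) + S} = \frac{1}{2 S^{2} + S} = \frac{1}{S + 2 S^{2}}$)
$\frac{82519}{G{\left(561 \right)}} + \frac{431885}{f} = \frac{82519}{\frac{1}{561} \frac{1}{1 + 2 \cdot 561}} + \frac{431885}{110526} = \frac{82519}{\frac{1}{561} \frac{1}{1 + 1122}} + 431885 \cdot \frac{1}{110526} = \frac{82519}{\frac{1}{561} \cdot \frac{1}{1123}} + \frac{431885}{110526} = 82519 \frac{1}{\frac{1}{630003}} + \frac{431885}{110526} = 82519 \cdot 630003 + \frac{431885}{110526} = 51987217557 + \frac{431885}{110526} = \frac{5745939208136867}{110526}$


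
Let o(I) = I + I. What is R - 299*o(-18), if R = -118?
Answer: 10646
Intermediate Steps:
o(I) = 2*I
R - 299*o(-18) = -118 - 598*(-18) = -118 - 299*(-36) = -118 + 10764 = 10646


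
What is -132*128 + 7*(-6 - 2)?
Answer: -16952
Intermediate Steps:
-132*128 + 7*(-6 - 2) = -16896 + 7*(-8) = -16896 - 56 = -16952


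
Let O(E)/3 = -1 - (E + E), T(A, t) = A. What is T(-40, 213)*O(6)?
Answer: 1560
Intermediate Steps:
O(E) = -3 - 6*E (O(E) = 3*(-1 - (E + E)) = 3*(-1 - 2*E) = -3 - 6*E)
T(-40, 213)*O(6) = -40*(-3 - 6*6) = -40*(-3 - 36) = -40*(-39) = 1560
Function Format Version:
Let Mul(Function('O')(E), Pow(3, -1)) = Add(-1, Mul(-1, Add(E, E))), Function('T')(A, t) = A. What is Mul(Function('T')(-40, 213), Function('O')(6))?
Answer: 1560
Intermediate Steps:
Function('O')(E) = Add(-3, Mul(-6, E)) (Function('O')(E) = Mul(3, Add(-1, Mul(-1, Add(E, E)))) = Mul(3, Add(-1, Mul(-1, Mul(2, E)))) = Mul(3, Add(-1, Mul(-2, E))) = Add(-3, Mul(-6, E)))
Mul(Function('T')(-40, 213), Function('O')(6)) = Mul(-40, Add(-3, Mul(-6, 6))) = Mul(-40, Add(-3, -36)) = Mul(-40, -39) = 1560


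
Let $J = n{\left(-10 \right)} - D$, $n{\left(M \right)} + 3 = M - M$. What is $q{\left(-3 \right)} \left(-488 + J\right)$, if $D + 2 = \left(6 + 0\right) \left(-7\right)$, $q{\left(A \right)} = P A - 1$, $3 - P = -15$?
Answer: $24585$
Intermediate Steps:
$P = 18$ ($P = 3 - -15 = 3 + 15 = 18$)
$q{\left(A \right)} = -1 + 18 A$ ($q{\left(A \right)} = 18 A - 1 = -1 + 18 A$)
$n{\left(M \right)} = -3$ ($n{\left(M \right)} = -3 + \left(M - M\right) = -3 + 0 = -3$)
$D = -44$ ($D = -2 + \left(6 + 0\right) \left(-7\right) = -2 + 6 \left(-7\right) = -2 - 42 = -44$)
$J = 41$ ($J = -3 - -44 = -3 + 44 = 41$)
$q{\left(-3 \right)} \left(-488 + J\right) = \left(-1 + 18 \left(-3\right)\right) \left(-488 + 41\right) = \left(-1 - 54\right) \left(-447\right) = \left(-55\right) \left(-447\right) = 24585$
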